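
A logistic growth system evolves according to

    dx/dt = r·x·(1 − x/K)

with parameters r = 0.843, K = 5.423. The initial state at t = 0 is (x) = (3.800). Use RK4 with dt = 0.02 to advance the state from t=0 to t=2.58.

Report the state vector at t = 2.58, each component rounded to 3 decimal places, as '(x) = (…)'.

t=0.000: state=(3.800)
step 1 (dt=0.02): k1=(0.959), k2=(0.955), k3=(0.955), k4=(0.952); state += dt/6·(k1+2k2+2k3+k4)
t=0.020: state=(3.819)
t=0.040: state=(3.838)
t=0.060: state=(3.857)
continuing one RK4 step at a time; state shown every 5 steps (Δt=0.1):
t=0.100: state=(3.894)
t=0.200: state=(3.985)
t=0.300: state=(4.072)
t=0.400: state=(4.156)
t=0.500: state=(4.236)
t=0.600: state=(4.312)
t=0.700: state=(4.385)
t=0.800: state=(4.454)
t=0.900: state=(4.519)
t=1.000: state=(4.581)
t=1.100: state=(4.639)
t=1.200: state=(4.694)
t=1.300: state=(4.746)
t=1.400: state=(4.794)
t=1.500: state=(4.839)
t=1.600: state=(4.882)
t=1.700: state=(4.922)
t=1.800: state=(4.959)
t=1.900: state=(4.993)
t=2.000: state=(5.025)
t=2.100: state=(5.055)
t=2.200: state=(5.083)
t=2.300: state=(5.109)
t=2.400: state=(5.133)
t=2.500: state=(5.155)
t=2.580: state=(5.172)

(x) = (5.172)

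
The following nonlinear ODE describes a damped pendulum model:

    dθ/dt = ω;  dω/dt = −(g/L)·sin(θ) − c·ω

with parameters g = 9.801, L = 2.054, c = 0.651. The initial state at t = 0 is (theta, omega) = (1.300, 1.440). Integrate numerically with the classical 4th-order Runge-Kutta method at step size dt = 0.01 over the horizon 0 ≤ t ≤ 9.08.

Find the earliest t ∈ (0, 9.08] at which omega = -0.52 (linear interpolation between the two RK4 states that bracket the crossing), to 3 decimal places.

t=0.000: state=(1.300, 1.440)
step 1 (dt=0.01): k1=(1.440, -5.535), k2=(1.412, -5.526), k3=(1.412, -5.526), k4=(1.385, -5.517); state += dt/6·(k1+2k2+2k3+k4)
t=0.010: state=(1.314, 1.385)
t=0.020: state=(1.328, 1.330)
t=0.030: state=(1.341, 1.275)
t=0.390: state=(1.466, -0.512)
next step: t=0.400: state=(1.461, -0.556) — omega has crossed -0.52
linear interpolation between t=0.390 (-0.51209) and t=0.400 (-0.55606) → t≈0.392

t = 0.392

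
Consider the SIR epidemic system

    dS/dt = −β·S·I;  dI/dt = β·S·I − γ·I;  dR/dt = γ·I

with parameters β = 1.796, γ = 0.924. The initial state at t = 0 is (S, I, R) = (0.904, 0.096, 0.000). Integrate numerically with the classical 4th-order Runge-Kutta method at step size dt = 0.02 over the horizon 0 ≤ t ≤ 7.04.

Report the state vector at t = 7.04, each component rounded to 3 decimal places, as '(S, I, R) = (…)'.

(S, I, R) = (0.201, 0.025, 0.774)

t=0.000: state=(0.904, 0.096, 0.000)
step 1 (dt=0.02): k1=(-0.156, 0.067, 0.089), k2=(-0.157, 0.067, 0.089), k3=(-0.157, 0.067, 0.089), k4=(-0.158, 0.068, 0.090); state += dt/6·(k1+2k2+2k3+k4)
t=0.020: state=(0.901, 0.097, 0.002)
t=0.040: state=(0.898, 0.099, 0.004)
t=0.060: state=(0.895, 0.100, 0.005)
continuing one RK4 step at a time; state shown every 25 steps (Δt=0.5):
t=0.500: state=(0.816, 0.131, 0.052)
t=1.000: state=(0.715, 0.164, 0.121)
t=1.500: state=(0.610, 0.188, 0.203)
t=2.000: state=(0.513, 0.196, 0.292)
t=2.500: state=(0.431, 0.188, 0.381)
t=3.000: state=(0.367, 0.169, 0.464)
t=3.500: state=(0.319, 0.145, 0.537)
t=4.000: state=(0.283, 0.119, 0.598)
t=4.500: state=(0.257, 0.096, 0.647)
t=5.000: state=(0.238, 0.075, 0.687)
t=5.500: state=(0.224, 0.058, 0.717)
t=6.000: state=(0.214, 0.045, 0.741)
t=6.500: state=(0.207, 0.034, 0.759)
t=7.000: state=(0.201, 0.026, 0.773)
t=7.040: state=(0.201, 0.025, 0.774)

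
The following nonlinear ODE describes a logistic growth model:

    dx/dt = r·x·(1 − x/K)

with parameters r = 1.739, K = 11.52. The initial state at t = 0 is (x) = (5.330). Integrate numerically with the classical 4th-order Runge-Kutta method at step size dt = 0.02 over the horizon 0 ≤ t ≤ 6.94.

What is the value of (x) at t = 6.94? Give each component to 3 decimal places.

(x) = (11.520)

t=0.000: state=(5.330)
step 1 (dt=0.02): k1=(4.980), k2=(4.986), k3=(4.987), k4=(4.992); state += dt/6·(k1+2k2+2k3+k4)
t=0.020: state=(5.430)
t=0.040: state=(5.530)
t=0.060: state=(5.630)
continuing one RK4 step at a time; state shown every 25 steps (Δt=0.5):
t=0.500: state=(7.748)
t=1.000: state=(9.568)
t=1.500: state=(10.612)
t=2.000: state=(11.121)
t=2.500: state=(11.349)
t=3.000: state=(11.448)
t=3.500: state=(11.490)
t=4.000: state=(11.507)
t=4.500: state=(11.515)
t=5.000: state=(11.518)
t=5.500: state=(11.519)
t=6.000: state=(11.520)
t=6.500: state=(11.520)
t=6.940: state=(11.520)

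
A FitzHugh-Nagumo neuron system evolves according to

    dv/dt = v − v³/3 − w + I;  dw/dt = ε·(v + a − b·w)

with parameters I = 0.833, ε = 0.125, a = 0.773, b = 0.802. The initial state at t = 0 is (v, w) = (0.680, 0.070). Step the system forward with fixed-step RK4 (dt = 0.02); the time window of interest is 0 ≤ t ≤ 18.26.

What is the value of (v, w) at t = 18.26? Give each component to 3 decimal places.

(v, w) = (-1.523, 0.389)

t=0.000: state=(0.680, 0.070)
step 1 (dt=0.02): k1=(1.338, 0.175), k2=(1.344, 0.176), k3=(1.344, 0.176), k4=(1.349, 0.178); state += dt/6·(k1+2k2+2k3+k4)
t=0.020: state=(0.707, 0.074)
t=0.040: state=(0.734, 0.077)
t=0.060: state=(0.761, 0.081)
continuing one RK4 step at a time; state shown every 50 steps (Δt=1):
t=1.000: state=(1.762, 0.311)
t=2.000: state=(1.866, 0.594)
t=3.000: state=(1.776, 0.846)
t=4.000: state=(1.669, 1.062)
t=5.000: state=(1.557, 1.245)
t=6.000: state=(1.441, 1.396)
t=7.000: state=(1.317, 1.519)
t=8.000: state=(1.178, 1.614)
t=9.000: state=(1.014, 1.683)
t=10.000: state=(0.798, 1.723)
t=11.000: state=(0.449, 1.726)
t=12.000: state=(-0.298, 1.668)
t=13.000: state=(-1.578, 1.487)
t=14.000: state=(-1.902, 1.220)
t=15.000: state=(-1.837, 0.973)
t=16.000: state=(-1.743, 0.759)
t=17.000: state=(-1.646, 0.577)
t=18.000: state=(-1.549, 0.424)
t=18.260: state=(-1.523, 0.389)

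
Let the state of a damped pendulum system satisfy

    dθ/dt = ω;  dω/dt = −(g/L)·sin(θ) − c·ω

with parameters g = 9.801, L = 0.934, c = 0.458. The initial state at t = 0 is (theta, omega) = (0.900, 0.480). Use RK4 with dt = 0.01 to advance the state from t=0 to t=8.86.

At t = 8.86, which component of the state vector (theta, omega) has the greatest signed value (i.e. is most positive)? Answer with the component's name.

largest component: omega

t=0.000: state=(0.900, 0.480)
step 1 (dt=0.01): k1=(0.480, -8.440), k2=(0.438, -8.436), k3=(0.438, -8.435), k4=(0.396, -8.430); state += dt/6·(k1+2k2+2k3+k4)
t=0.010: state=(0.904, 0.396)
t=0.020: state=(0.908, 0.311)
t=0.030: state=(0.911, 0.227)
continuing one RK4 step at a time; state shown every 50 steps (Δt=0.5):
t=0.500: state=(0.239, -2.528)
t=1.000: state=(-0.700, -0.509)
t=1.500: state=(-0.200, 2.011)
t=2.000: state=(0.554, 0.410)
t=2.500: state=(0.147, -1.613)
t=3.000: state=(-0.443, -0.281)
t=3.500: state=(-0.098, 1.297)
t=4.000: state=(0.357, 0.162)
t=4.500: state=(0.058, -1.042)
t=5.000: state=(-0.287, -0.067)
t=5.500: state=(-0.027, 0.834)
t=6.000: state=(0.230, -0.003)
t=6.500: state=(0.006, -0.663)
t=7.000: state=(-0.183, 0.050)
t=7.500: state=(0.009, 0.524)
t=8.000: state=(0.145, -0.079)
t=8.500: state=(-0.018, -0.411)
t=8.860: state=(-0.115, -0.076)
compare at T: theta=-0.115, omega=-0.076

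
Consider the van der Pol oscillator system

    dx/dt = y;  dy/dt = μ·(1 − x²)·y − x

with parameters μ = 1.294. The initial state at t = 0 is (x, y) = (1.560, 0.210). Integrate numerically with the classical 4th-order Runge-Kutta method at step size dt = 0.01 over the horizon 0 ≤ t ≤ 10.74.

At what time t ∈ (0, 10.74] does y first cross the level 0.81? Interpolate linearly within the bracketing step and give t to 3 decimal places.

t=0.000: state=(1.560, 0.210)
step 1 (dt=0.01): k1=(0.210, -1.950), k2=(0.200, -1.933), k3=(0.200, -1.933), k4=(0.191, -1.917); state += dt/6·(k1+2k2+2k3+k4)
t=0.010: state=(1.562, 0.191)
t=0.020: state=(1.564, 0.172)
t=0.030: state=(1.565, 0.153)
continuing one RK4 step at a time; state shown every 50 steps (Δt=0.5):
t=0.500: state=(1.481, -0.430)
t=1.000: state=(1.175, -0.795)
t=1.500: state=(0.654, -1.359)
t=2.000: state=(-0.302, -2.577)
t=2.500: state=(-1.636, -1.930)
t=3.000: state=(-1.994, 0.087)
t=3.500: state=(-1.827, 0.479)
t=4.000: state=(-1.545, 0.650)
t=4.340: state=(-1.299, 0.808)
next step: t=4.350: state=(-1.291, 0.814) — y has crossed 0.81
linear interpolation between t=4.340 (0.80808) and t=4.350 (0.81392) → t≈4.343

t = 4.343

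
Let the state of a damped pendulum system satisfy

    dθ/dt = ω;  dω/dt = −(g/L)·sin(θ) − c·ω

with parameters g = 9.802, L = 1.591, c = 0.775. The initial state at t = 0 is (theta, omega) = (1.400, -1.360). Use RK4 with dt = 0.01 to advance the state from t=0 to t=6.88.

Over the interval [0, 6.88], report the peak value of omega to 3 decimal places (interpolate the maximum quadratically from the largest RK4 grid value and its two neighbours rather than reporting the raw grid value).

t=0.000: state=(1.400, -1.360)
step 1 (dt=0.01): k1=(-1.360, -5.017), k2=(-1.385, -4.991), k3=(-1.385, -4.991), k4=(-1.410, -4.964); state += dt/6·(k1+2k2+2k3+k4)
t=0.010: state=(1.386, -1.410)
t=0.020: state=(1.372, -1.459)
t=0.030: state=(1.357, -1.508)
continuing one RK4 step at a time; state shown every 25 steps (Δt=0.25):
t=0.250: state=(0.920, -2.399)
t=0.500: state=(0.259, -2.737)
t=0.750: state=(-0.369, -2.148)
t=1.000: state=(-0.767, -0.985)
t=1.250: state=(-0.858, 0.230)
t=1.500: state=(-0.674, 1.176)
t=1.750: state=(-0.311, 1.632)
t=2.000: state=(0.090, 1.484)
t=2.250: state=(0.391, 0.866)
t=2.500: state=(0.510, 0.081)
t=2.750: state=(0.441, -0.590)
t=3.000: state=(0.240, -0.959)
t=3.250: state=(-0.006, -0.948)
t=3.500: state=(-0.207, -0.618)
t=3.750: state=(-0.303, -0.141)
t=4.000: state=(-0.281, 0.298)
t=4.250: state=(-0.168, 0.562)
t=4.500: state=(-0.019, 0.592)
t=4.750: state=(0.110, 0.416)
t=5.000: state=(0.180, 0.131)
t=5.250: state=(0.176, -0.148)
t=5.500: state=(0.114, -0.328)
t=5.750: state=(0.024, -0.366)
t=6.000: state=(-0.058, -0.273)
t=6.250: state=(-0.106, -0.104)
t=6.500: state=(-0.110, 0.070)
t=6.750: state=(-0.076, 0.190)
t=6.880: state=(-0.049, 0.219)
largest grid value and its neighbours: omega(1.800)=1.65044, omega(1.810)=1.65115, omega(1.820)=1.65086
parabola through these three points peaks at t≈1.812 with omega≈1.65117

max omega = 1.651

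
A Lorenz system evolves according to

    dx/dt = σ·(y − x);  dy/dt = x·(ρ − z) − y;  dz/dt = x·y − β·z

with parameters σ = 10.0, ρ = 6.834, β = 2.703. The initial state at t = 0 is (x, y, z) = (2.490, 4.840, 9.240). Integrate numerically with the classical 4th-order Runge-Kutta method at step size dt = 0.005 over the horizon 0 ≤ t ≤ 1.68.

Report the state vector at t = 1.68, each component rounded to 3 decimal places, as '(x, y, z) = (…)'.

t=0.000: state=(2.490, 4.840, 9.240)
step 1 (dt=0.005): k1=(23.500, -10.831, -12.924), k2=(22.642, -10.863, -12.621), k3=(22.662, -10.860, -12.634), k4=(21.824, -10.885, -12.346); state += dt/6·(k1+2k2+2k3+k4)
t=0.005: state=(2.603, 4.786, 9.177)
t=0.010: state=(2.708, 4.731, 9.116)
t=0.015: state=(2.806, 4.677, 9.058)
continuing one RK4 step at a time; state shown every 20 steps (Δt=0.1):
t=0.100: state=(3.587, 3.813, 8.259)
t=0.200: state=(3.453, 3.117, 7.370)
t=0.300: state=(3.105, 2.796, 6.462)
t=0.400: state=(2.883, 2.754, 5.649)
t=0.500: state=(2.849, 2.905, 5.015)
t=0.600: state=(2.985, 3.195, 4.604)
t=0.700: state=(3.257, 3.583, 4.441)
t=0.800: state=(3.622, 4.016, 4.539)
t=0.900: state=(4.021, 4.411, 4.884)
t=1.000: state=(4.371, 4.667, 5.411)
t=1.100: state=(4.584, 4.704, 5.984)
t=1.200: state=(4.603, 4.522, 6.435)
t=1.300: state=(4.439, 4.208, 6.643)
t=1.400: state=(4.173, 3.888, 6.593)
t=1.500: state=(3.900, 3.652, 6.357)
t=1.600: state=(3.693, 3.533, 6.039)
t=1.680: state=(3.598, 3.520, 5.786)

(x, y, z) = (3.598, 3.520, 5.786)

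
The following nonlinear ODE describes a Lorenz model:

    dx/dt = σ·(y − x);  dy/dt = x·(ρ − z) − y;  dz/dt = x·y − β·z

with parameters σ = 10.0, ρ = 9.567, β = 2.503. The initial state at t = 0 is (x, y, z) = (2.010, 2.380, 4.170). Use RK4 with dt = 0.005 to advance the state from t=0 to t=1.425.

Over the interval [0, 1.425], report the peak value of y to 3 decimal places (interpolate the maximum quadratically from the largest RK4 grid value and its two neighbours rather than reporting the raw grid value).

t=0.000: state=(2.010, 2.380, 4.170)
step 1 (dt=0.005): k1=(3.700, 8.468, -5.654), k2=(3.819, 8.525, -5.554), k3=(3.818, 8.526, -5.553), k4=(3.935, 8.585, -5.452); state += dt/6·(k1+2k2+2k3+k4)
t=0.005: state=(2.029, 2.423, 4.142)
t=0.010: state=(2.049, 2.466, 4.115)
t=0.015: state=(2.071, 2.510, 4.090)
continuing one RK4 step at a time; state shown every 10 steps (Δt=0.05):
t=0.050: state=(2.250, 2.836, 3.940)
t=0.100: state=(2.591, 3.368, 3.829)
t=0.150: state=(3.026, 3.987, 3.865)
t=0.200: state=(3.552, 4.691, 4.082)
t=0.250: state=(4.161, 5.453, 4.524)
t=0.300: state=(4.834, 6.219, 5.231)
t=0.350: state=(5.527, 6.889, 6.220)
t=0.400: state=(6.167, 7.332, 7.456)
t=0.450: state=(6.657, 7.419, 8.820)
t=0.500: state=(6.899, 7.083, 10.111)
t=0.550: state=(6.831, 6.375, 11.107)
t=0.600: state=(6.460, 5.461, 11.655)
t=0.650: state=(5.868, 4.543, 11.732)
t=0.700: state=(5.176, 3.772, 11.426)
t=0.750: state=(4.497, 3.211, 10.870)
t=0.800: state=(3.909, 2.856, 10.185)
t=0.850: state=(3.450, 2.670, 9.461)
t=0.900: state=(3.128, 2.613, 8.753)
t=0.950: state=(2.931, 2.655, 8.096)
t=1.000: state=(2.846, 2.774, 7.510)
t=1.050: state=(2.855, 2.960, 7.009)
t=1.100: state=(2.947, 3.207, 6.604)
t=1.150: state=(3.112, 3.511, 6.305)
t=1.200: state=(3.344, 3.869, 6.123)
t=1.250: state=(3.635, 4.273, 6.070)
t=1.300: state=(3.978, 4.707, 6.161)
t=1.350: state=(4.359, 5.147, 6.403)
t=1.400: state=(4.758, 5.557, 6.800)
t=1.425: state=(4.956, 5.737, 7.053)
largest grid value and its neighbours: y(0.430)=7.43389, y(0.435)=7.43665, y(0.440)=7.43518
parabola through these three points peaks at t≈0.436 with y≈7.43670

max y = 7.437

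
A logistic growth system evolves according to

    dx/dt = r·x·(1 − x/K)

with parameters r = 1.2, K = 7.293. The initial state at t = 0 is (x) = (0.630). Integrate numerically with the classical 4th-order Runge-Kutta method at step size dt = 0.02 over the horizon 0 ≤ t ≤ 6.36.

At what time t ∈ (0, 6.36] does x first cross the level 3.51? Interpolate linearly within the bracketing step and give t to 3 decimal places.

t=0.000: state=(0.630)
step 1 (dt=0.02): k1=(0.691), k2=(0.698), k3=(0.698), k4=(0.705); state += dt/6·(k1+2k2+2k3+k4)
t=0.020: state=(0.644)
t=0.040: state=(0.658)
t=0.060: state=(0.673)
continuing one RK4 step at a time; state shown every 25 steps (Δt=0.5):
t=0.500: state=(1.072)
t=1.000: state=(1.742)
t=1.500: state=(2.654)
t=1.900: state=(3.503)
next step: t=1.920: state=(3.547) — x has crossed 3.51
linear interpolation between t=1.900 (3.50326) and t=1.920 (3.54697) → t≈1.903

t = 1.903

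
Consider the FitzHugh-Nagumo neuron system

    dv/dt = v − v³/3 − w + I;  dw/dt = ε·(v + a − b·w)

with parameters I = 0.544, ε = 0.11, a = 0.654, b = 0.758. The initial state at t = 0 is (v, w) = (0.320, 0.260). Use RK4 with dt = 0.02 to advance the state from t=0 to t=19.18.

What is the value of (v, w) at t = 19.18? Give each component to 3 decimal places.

(v, w) = (-1.469, 0.052)

t=0.000: state=(0.320, 0.260)
step 1 (dt=0.02): k1=(0.593, 0.085), k2=(0.598, 0.086), k3=(0.598, 0.086), k4=(0.602, 0.087); state += dt/6·(k1+2k2+2k3+k4)
t=0.020: state=(0.332, 0.262)
t=0.040: state=(0.344, 0.263)
t=0.060: state=(0.356, 0.265)
continuing one RK4 step at a time; state shown every 50 steps (Δt=1):
t=1.000: state=(1.091, 0.381)
t=2.000: state=(1.611, 0.568)
t=3.000: state=(1.644, 0.766)
t=4.000: state=(1.558, 0.943)
t=5.000: state=(1.449, 1.095)
t=6.000: state=(1.326, 1.223)
t=7.000: state=(1.186, 1.327)
t=8.000: state=(1.014, 1.406)
t=9.000: state=(0.777, 1.458)
t=10.000: state=(0.370, 1.473)
t=11.000: state=(-0.566, 1.420)
t=12.000: state=(-1.791, 1.242)
t=13.000: state=(-1.944, 1.010)
t=14.000: state=(-1.878, 0.796)
t=15.000: state=(-1.799, 0.607)
t=16.000: state=(-1.720, 0.442)
t=17.000: state=(-1.642, 0.299)
t=18.000: state=(-1.563, 0.175)
t=19.000: state=(-1.484, 0.069)
t=19.180: state=(-1.469, 0.052)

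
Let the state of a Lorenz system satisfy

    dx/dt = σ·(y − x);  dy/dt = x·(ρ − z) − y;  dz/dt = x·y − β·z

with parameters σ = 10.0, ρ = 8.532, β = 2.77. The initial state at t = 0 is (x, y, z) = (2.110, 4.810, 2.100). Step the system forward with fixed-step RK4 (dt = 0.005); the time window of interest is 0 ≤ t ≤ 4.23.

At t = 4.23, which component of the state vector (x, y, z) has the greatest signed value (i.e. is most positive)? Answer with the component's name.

t=0.000: state=(2.110, 4.810, 2.100)
step 1 (dt=0.005): k1=(27.000, 8.762, 4.332), k2=(26.544, 9.150, 4.674), k3=(26.565, 9.140, 4.669), k4=(26.129, 9.518, 5.009); state += dt/6·(k1+2k2+2k3+k4)
t=0.005: state=(2.243, 4.856, 2.123)
t=0.010: state=(2.371, 4.905, 2.150)
t=0.015: state=(2.496, 4.958, 2.180)
continuing one RK4 step at a time; state shown every 40 steps (Δt=0.2):
t=0.200: state=(6.071, 7.660, 5.660)
t=0.400: state=(6.888, 5.838, 11.031)
t=0.600: state=(3.894, 2.619, 9.514)
t=0.800: state=(2.569, 2.427, 6.555)
t=1.000: state=(2.947, 3.415, 4.961)
t=1.200: state=(4.297, 5.121, 5.282)
t=1.400: state=(5.717, 6.113, 7.662)
t=1.600: state=(5.417, 4.806, 9.271)
t=1.800: state=(4.119, 3.612, 8.256)
t=2.000: state=(3.652, 3.680, 6.810)
t=2.200: state=(4.092, 4.458, 6.317)
t=2.400: state=(4.873, 5.210, 7.050)
t=2.600: state=(5.157, 5.073, 8.140)
t=2.800: state=(4.681, 4.371, 8.233)
t=3.000: state=(4.206, 4.082, 7.537)
t=3.200: state=(4.215, 4.332, 7.011)
t=3.400: state=(4.562, 4.755, 7.113)
t=3.600: state=(4.835, 4.887, 7.625)
t=3.800: state=(4.749, 4.630, 7.908)
t=4.000: state=(4.486, 4.373, 7.707)
t=4.200: state=(4.376, 4.383, 7.375)
t=4.230: state=(4.380, 4.405, 7.341)
compare at T: x=4.380, y=4.405, z=7.341

largest component: z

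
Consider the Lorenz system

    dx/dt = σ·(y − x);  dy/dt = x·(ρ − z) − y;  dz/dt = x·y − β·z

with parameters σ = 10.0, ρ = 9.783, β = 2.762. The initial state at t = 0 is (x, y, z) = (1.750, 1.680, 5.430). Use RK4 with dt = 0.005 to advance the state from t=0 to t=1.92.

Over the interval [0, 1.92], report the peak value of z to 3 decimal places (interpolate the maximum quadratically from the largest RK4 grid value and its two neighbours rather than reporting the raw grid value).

t=0.000: state=(1.750, 1.680, 5.430)
step 1 (dt=0.005): k1=(-0.700, 5.938, -12.058), k2=(-0.534, 5.968, -11.951), k3=(-0.537, 5.969, -11.951), k4=(-0.375, 6.001, -11.845); state += dt/6·(k1+2k2+2k3+k4)
t=0.005: state=(1.747, 1.710, 5.370)
t=0.010: state=(1.746, 1.740, 5.312)
t=0.015: state=(1.747, 1.771, 5.254)
continuing one RK4 step at a time; state shown every 20 steps (Δt=0.1):
t=0.100: state=(1.946, 2.364, 4.441)
t=0.200: state=(2.549, 3.336, 3.927)
t=0.300: state=(3.527, 4.698, 4.052)
t=0.400: state=(4.867, 6.340, 5.128)
t=0.500: state=(6.321, 7.633, 7.398)
t=0.600: state=(7.194, 7.489, 10.237)
t=0.700: state=(6.803, 5.787, 11.915)
t=0.800: state=(5.463, 3.986, 11.627)
t=0.900: state=(4.140, 3.055, 10.247)
t=1.000: state=(3.357, 2.870, 8.711)
t=1.100: state=(3.126, 3.127, 7.439)
t=1.200: state=(3.318, 3.686, 6.593)
t=1.300: state=(3.834, 4.487, 6.278)
t=1.400: state=(4.588, 5.417, 6.598)
t=1.500: state=(5.418, 6.200, 7.582)
t=1.600: state=(6.035, 6.429, 8.972)
t=1.700: state=(6.129, 5.915, 10.139)
t=1.800: state=(5.663, 5.003, 10.514)
t=1.900: state=(4.946, 4.237, 10.095)
t=1.920: state=(4.807, 4.130, 9.949)
largest grid value and its neighbours: z(0.725)=12.01077, z(0.730)=12.01468, z(0.735)=12.01376
parabola through these three points peaks at t≈0.732 with z≈12.01491

max z = 12.015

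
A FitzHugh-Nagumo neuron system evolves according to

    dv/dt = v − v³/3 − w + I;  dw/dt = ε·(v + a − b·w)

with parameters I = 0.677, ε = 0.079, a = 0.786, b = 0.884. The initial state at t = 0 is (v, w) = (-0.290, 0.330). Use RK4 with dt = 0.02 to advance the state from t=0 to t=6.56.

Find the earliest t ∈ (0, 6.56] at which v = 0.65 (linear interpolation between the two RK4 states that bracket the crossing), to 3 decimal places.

t=0.000: state=(-0.290, 0.330)
step 1 (dt=0.02): k1=(0.065, 0.016), k2=(0.066, 0.016), k3=(0.066, 0.016), k4=(0.066, 0.016); state += dt/6·(k1+2k2+2k3+k4)
t=0.020: state=(-0.289, 0.330)
t=0.040: state=(-0.287, 0.331)
t=0.060: state=(-0.286, 0.331)
continuing one RK4 step at a time; state shown every 25 steps (Δt=0.5):
t=0.500: state=(-0.251, 0.339)
t=1.000: state=(-0.195, 0.349)
t=1.500: state=(-0.111, 0.361)
t=2.000: state=(0.017, 0.377)
t=2.500: state=(0.216, 0.399)
t=3.000: state=(0.518, 0.430)
t=3.160: state=(0.638, 0.442)
next step: t=3.180: state=(0.654, 0.444) — v has crossed 0.65
linear interpolation between t=3.160 (0.63828) and t=3.180 (0.65408) → t≈3.175

t = 3.175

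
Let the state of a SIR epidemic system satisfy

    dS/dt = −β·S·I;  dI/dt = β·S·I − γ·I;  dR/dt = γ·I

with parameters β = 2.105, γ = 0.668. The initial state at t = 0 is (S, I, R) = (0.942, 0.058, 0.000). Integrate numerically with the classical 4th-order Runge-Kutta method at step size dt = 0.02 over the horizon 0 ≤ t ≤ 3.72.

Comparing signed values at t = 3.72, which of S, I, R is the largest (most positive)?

t=0.000: state=(0.942, 0.058, 0.000)
step 1 (dt=0.02): k1=(-0.115, 0.076, 0.039), k2=(-0.116, 0.077, 0.039), k3=(-0.116, 0.077, 0.039), k4=(-0.118, 0.078, 0.040); state += dt/6·(k1+2k2+2k3+k4)
t=0.020: state=(0.940, 0.060, 0.001)
t=0.040: state=(0.937, 0.061, 0.002)
t=0.060: state=(0.935, 0.063, 0.002)
continuing one RK4 step at a time; state shown every 10 steps (Δt=0.2):
t=0.200: state=(0.916, 0.075, 0.009)
t=0.400: state=(0.884, 0.096, 0.020)
t=0.600: state=(0.845, 0.121, 0.035)
t=0.800: state=(0.798, 0.149, 0.053)
t=1.000: state=(0.744, 0.181, 0.075)
t=1.200: state=(0.685, 0.214, 0.101)
t=1.400: state=(0.622, 0.246, 0.132)
t=1.600: state=(0.557, 0.276, 0.167)
t=1.800: state=(0.493, 0.302, 0.205)
t=2.000: state=(0.432, 0.320, 0.247)
t=2.200: state=(0.377, 0.332, 0.291)
t=2.400: state=(0.327, 0.337, 0.336)
t=2.600: state=(0.284, 0.335, 0.381)
t=2.800: state=(0.247, 0.328, 0.425)
t=3.000: state=(0.216, 0.316, 0.468)
t=3.200: state=(0.189, 0.301, 0.509)
t=3.400: state=(0.167, 0.284, 0.549)
t=3.600: state=(0.149, 0.266, 0.585)
t=3.720: state=(0.139, 0.254, 0.606)
compare at T: S=0.139, I=0.254, R=0.606

largest component: R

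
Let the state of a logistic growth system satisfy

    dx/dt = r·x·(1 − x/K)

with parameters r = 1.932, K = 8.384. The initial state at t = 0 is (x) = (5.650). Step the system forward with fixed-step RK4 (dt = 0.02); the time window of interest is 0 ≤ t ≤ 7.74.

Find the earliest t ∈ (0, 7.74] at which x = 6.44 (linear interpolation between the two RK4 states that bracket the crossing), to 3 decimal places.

t=0.000: state=(5.650)
step 1 (dt=0.02): k1=(3.560), k2=(3.535), k3=(3.536), k4=(3.511); state += dt/6·(k1+2k2+2k3+k4)
t=0.020: state=(5.721)
t=0.040: state=(5.790)
t=0.060: state=(5.859)
t=0.240: state=(6.428)
next step: t=0.260: state=(6.485) — x has crossed 6.44
linear interpolation between t=0.240 (6.42771) and t=0.260 (6.48507) → t≈0.244

t = 0.244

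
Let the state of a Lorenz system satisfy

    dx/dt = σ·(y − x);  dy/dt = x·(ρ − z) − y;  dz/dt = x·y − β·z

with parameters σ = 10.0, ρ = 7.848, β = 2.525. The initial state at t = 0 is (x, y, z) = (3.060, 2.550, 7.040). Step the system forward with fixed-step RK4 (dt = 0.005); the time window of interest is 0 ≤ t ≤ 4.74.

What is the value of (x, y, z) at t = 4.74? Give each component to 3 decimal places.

(x, y, z) = (4.134, 4.105, 6.898)

t=0.000: state=(3.060, 2.550, 7.040)
step 1 (dt=0.005): k1=(-5.100, -0.078, -9.973), k2=(-4.974, -0.012, -9.943), k3=(-4.976, -0.012, -9.942), k4=(-4.852, 0.053, -9.911); state += dt/6·(k1+2k2+2k3+k4)
t=0.005: state=(3.035, 2.550, 6.990)
t=0.010: state=(3.011, 2.551, 6.941)
t=0.015: state=(2.989, 2.552, 6.892)
continuing one RK4 step at a time; state shown every 40 steps (Δt=0.2):
t=0.200: state=(2.798, 2.955, 5.442)
t=0.400: state=(3.479, 3.967, 4.988)
t=0.600: state=(4.546, 5.042, 5.948)
t=0.800: state=(5.071, 5.032, 7.580)
t=1.000: state=(4.484, 4.042, 7.997)
t=1.200: state=(3.725, 3.472, 7.158)
t=1.400: state=(3.543, 3.604, 6.282)
t=1.600: state=(3.880, 4.125, 6.040)
t=1.800: state=(4.375, 4.582, 6.519)
t=2.000: state=(4.565, 4.533, 7.200)
t=2.200: state=(4.308, 4.121, 7.364)
t=2.400: state=(3.974, 3.856, 6.998)
t=2.600: state=(3.888, 3.918, 6.592)
t=2.800: state=(4.051, 4.167, 6.497)
t=3.000: state=(4.271, 4.355, 6.731)
t=3.200: state=(4.337, 4.316, 7.018)
t=3.400: state=(4.219, 4.137, 7.075)
t=3.600: state=(4.074, 4.023, 6.909)
t=3.800: state=(4.040, 4.056, 6.729)
t=4.000: state=(4.118, 4.171, 6.696)
t=4.200: state=(4.214, 4.248, 6.807)
t=4.400: state=(4.236, 4.224, 6.929)
t=4.600: state=(4.182, 4.145, 6.947)
t=4.740: state=(4.134, 4.105, 6.898)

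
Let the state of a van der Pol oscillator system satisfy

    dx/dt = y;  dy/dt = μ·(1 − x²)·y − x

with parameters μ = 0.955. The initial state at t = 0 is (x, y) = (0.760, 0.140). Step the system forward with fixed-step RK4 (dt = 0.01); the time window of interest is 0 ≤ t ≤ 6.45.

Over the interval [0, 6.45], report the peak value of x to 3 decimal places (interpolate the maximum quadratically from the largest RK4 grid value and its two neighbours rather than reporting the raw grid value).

t=0.000: state=(0.760, 0.140)
step 1 (dt=0.01): k1=(0.140, -0.704), k2=(0.136, -0.706), k3=(0.136, -0.706), k4=(0.133, -0.708); state += dt/6·(k1+2k2+2k3+k4)
t=0.010: state=(0.761, 0.133)
t=0.020: state=(0.763, 0.126)
t=0.030: state=(0.764, 0.119)
continuing one RK4 step at a time; state shown every 25 steps (Δt=0.25):
t=0.250: state=(0.772, -0.048)
t=0.500: state=(0.735, -0.253)
t=0.750: state=(0.645, -0.471)
t=1.000: state=(0.498, -0.710)
t=1.250: state=(0.287, -0.978)
t=1.500: state=(0.006, -1.278)
t=1.750: state=(-0.351, -1.563)
t=2.000: state=(-0.763, -1.690)
t=2.250: state=(-1.166, -1.470)
t=2.500: state=(-1.469, -0.922)
t=2.750: state=(-1.624, -0.327)
t=3.000: state=(-1.646, 0.120)
t=3.250: state=(-1.576, 0.418)
t=3.500: state=(-1.444, 0.634)
t=3.750: state=(-1.261, 0.828)
t=4.000: state=(-1.028, 1.045)
t=4.250: state=(-0.733, 1.328)
t=4.500: state=(-0.355, 1.716)
t=4.750: state=(0.134, 2.198)
t=5.000: state=(0.734, 2.539)
t=5.250: state=(1.346, 2.211)
t=5.500: state=(1.780, 1.210)
t=5.750: state=(1.962, 0.304)
t=6.000: state=(1.967, -0.204)
t=6.250: state=(1.880, -0.463)
t=6.450: state=(1.774, -0.591)
largest grid value and its neighbours: x(5.870)=1.97999, x(5.880)=1.98006, x(5.890)=1.97993
parabola through these three points peaks at t≈5.879 with x≈1.98006

max x = 1.980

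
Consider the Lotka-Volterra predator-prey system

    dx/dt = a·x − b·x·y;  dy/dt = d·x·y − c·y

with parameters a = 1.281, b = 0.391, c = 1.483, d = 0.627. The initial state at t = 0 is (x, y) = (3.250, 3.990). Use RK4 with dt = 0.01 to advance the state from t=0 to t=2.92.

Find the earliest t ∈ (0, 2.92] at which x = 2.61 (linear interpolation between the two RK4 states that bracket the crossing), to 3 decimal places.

t = 0.482

t=0.000: state=(3.250, 3.990)
step 1 (dt=0.01): k1=(-0.907, 2.213), k2=(-0.920, 2.208), k3=(-0.920, 2.208), k4=(-0.932, 2.203); state += dt/6·(k1+2k2+2k3+k4)
t=0.010: state=(3.241, 4.012)
t=0.020: state=(3.231, 4.034)
t=0.030: state=(3.222, 4.056)
continuing one RK4 step at a time; state shown every 10 steps (Δt=0.1):
t=0.100: state=(3.147, 4.205)
t=0.200: state=(3.023, 4.399)
t=0.300: state=(2.884, 4.565)
t=0.400: state=(2.735, 4.694)
t=0.480: state=(2.613, 4.767)
next step: t=0.490: state=(2.598, 4.774) — x has crossed 2.61
linear interpolation between t=0.480 (2.61296) and t=0.490 (2.59773) → t≈0.482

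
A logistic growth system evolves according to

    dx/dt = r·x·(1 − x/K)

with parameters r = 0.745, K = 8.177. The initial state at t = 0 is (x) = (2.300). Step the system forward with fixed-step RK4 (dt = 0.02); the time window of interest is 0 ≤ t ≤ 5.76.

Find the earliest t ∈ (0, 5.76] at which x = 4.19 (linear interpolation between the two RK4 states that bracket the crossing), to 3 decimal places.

t = 1.326

t=0.000: state=(2.300)
step 1 (dt=0.02): k1=(1.232), k2=(1.236), k3=(1.236), k4=(1.240); state += dt/6·(k1+2k2+2k3+k4)
t=0.020: state=(2.325)
t=0.040: state=(2.350)
t=0.060: state=(2.375)
continuing one RK4 step at a time; state shown every 10 steps (Δt=0.2):
t=0.200: state=(2.554)
t=0.400: state=(2.823)
t=0.600: state=(3.104)
t=0.800: state=(3.396)
t=1.000: state=(3.695)
t=1.200: state=(3.998)
t=1.320: state=(4.181)
next step: t=1.340: state=(4.211) — x has crossed 4.19
linear interpolation between t=1.320 (4.18101) and t=1.340 (4.21145) → t≈1.326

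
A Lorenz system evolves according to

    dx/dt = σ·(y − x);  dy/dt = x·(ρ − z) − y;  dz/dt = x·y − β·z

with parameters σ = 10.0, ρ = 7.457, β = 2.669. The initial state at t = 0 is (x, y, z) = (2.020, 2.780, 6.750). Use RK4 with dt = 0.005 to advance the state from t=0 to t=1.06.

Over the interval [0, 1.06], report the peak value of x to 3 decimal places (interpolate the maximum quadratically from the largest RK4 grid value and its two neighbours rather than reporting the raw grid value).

max x = 4.999

t=0.000: state=(2.020, 2.780, 6.750)
step 1 (dt=0.005): k1=(7.600, -1.352, -12.400), k2=(7.376, -1.272, -12.271), k3=(7.384, -1.273, -12.273), k4=(7.167, -1.193, -12.147); state += dt/6·(k1+2k2+2k3+k4)
t=0.005: state=(2.057, 2.774, 6.689)
t=0.010: state=(2.092, 2.768, 6.629)
t=0.015: state=(2.125, 2.763, 6.570)
continuing one RK4 step at a time; state shown every 10 steps (Δt=0.05):
t=0.050: state=(2.310, 2.751, 6.188)
t=0.100: state=(2.491, 2.795, 5.727)
t=0.150: state=(2.631, 2.899, 5.353)
t=0.200: state=(2.768, 3.055, 5.060)
t=0.250: state=(2.922, 3.254, 4.848)
t=0.300: state=(3.102, 3.490, 4.718)
t=0.350: state=(3.310, 3.752, 4.672)
t=0.400: state=(3.543, 4.032, 4.714)
t=0.450: state=(3.796, 4.316, 4.843)
t=0.500: state=(4.059, 4.586, 5.058)
t=0.550: state=(4.319, 4.824, 5.351)
t=0.600: state=(4.558, 5.007, 5.706)
t=0.650: state=(4.761, 5.116, 6.101)
t=0.700: state=(4.908, 5.138, 6.502)
t=0.750: state=(4.987, 5.072, 6.875)
t=0.800: state=(4.992, 4.926, 7.186)
t=0.850: state=(4.924, 4.723, 7.410)
t=0.900: state=(4.795, 4.487, 7.532)
t=0.950: state=(4.622, 4.247, 7.553)
t=1.000: state=(4.426, 4.024, 7.484)
t=1.050: state=(4.227, 3.836, 7.344)
t=1.060: state=(4.188, 3.803, 7.309)
largest grid value and its neighbours: x(0.775)=4.99891, x(0.780)=4.99899, x(0.785)=4.99831
parabola through these three points peaks at t≈0.778 with x≈4.99905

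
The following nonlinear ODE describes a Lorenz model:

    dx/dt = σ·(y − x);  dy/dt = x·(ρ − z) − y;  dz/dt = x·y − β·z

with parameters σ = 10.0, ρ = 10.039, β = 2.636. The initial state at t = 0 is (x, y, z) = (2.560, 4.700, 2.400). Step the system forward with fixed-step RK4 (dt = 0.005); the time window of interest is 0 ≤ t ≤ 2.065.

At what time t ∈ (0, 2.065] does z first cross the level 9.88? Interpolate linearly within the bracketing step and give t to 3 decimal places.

t = 0.272

t=0.000: state=(2.560, 4.700, 2.400)
step 1 (dt=0.005): k1=(21.400, 14.856, 5.706), k2=(21.236, 15.190, 6.017), k3=(21.249, 15.184, 6.015), k4=(21.097, 15.511, 6.328); state += dt/6·(k1+2k2+2k3+k4)
t=0.005: state=(2.666, 4.776, 2.430)
t=0.010: state=(2.771, 4.855, 2.463)
t=0.015: state=(2.875, 4.937, 2.500)
continuing one RK4 step at a time; state shown every 20 steps (Δt=0.1):
t=0.100: state=(4.598, 6.669, 3.679)
t=0.200: state=(6.688, 8.658, 6.754)
t=0.270: state=(7.816, 8.929, 9.790)
next step: t=0.275: state=(7.869, 8.890, 10.009) — z has crossed 9.88
linear interpolation between t=0.270 (9.78961) and t=0.275 (10.00854) → t≈0.272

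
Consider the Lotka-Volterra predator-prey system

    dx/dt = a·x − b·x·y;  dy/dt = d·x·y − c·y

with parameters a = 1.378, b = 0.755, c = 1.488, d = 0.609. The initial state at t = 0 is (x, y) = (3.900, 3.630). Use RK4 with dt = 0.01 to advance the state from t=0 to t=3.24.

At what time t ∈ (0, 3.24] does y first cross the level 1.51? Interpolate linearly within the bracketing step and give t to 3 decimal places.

t = 1.620

t=0.000: state=(3.900, 3.630)
step 1 (dt=0.01): k1=(-5.314, 3.220), k2=(-5.325, 3.175), k3=(-5.324, 3.175), k4=(-5.334, 3.130); state += dt/6·(k1+2k2+2k3+k4)
t=0.010: state=(3.847, 3.662)
t=0.020: state=(3.793, 3.693)
t=0.030: state=(3.740, 3.722)
continuing one RK4 step at a time; state shown every 20 steps (Δt=0.2):
t=0.200: state=(2.858, 4.064)
t=0.400: state=(2.029, 4.052)
t=0.600: state=(1.483, 3.717)
t=0.800: state=(1.154, 3.235)
t=1.000: state=(0.969, 2.731)
t=1.200: state=(0.876, 2.268)
t=1.400: state=(0.845, 1.869)
t=1.600: state=(0.862, 1.539)
t=1.620: state=(0.866, 1.510)
next step: t=1.630: state=(0.868, 1.496) — y has crossed 1.51
linear interpolation between t=1.620 (1.51013) and t=1.630 (1.49569) → t≈1.620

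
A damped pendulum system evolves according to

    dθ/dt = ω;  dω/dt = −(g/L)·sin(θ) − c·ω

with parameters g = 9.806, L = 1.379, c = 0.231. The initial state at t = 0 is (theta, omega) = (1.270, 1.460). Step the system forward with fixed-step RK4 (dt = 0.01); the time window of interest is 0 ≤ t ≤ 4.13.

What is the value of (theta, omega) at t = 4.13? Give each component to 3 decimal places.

(theta, omega) = (-0.865, 0.396)

t=0.000: state=(1.270, 1.460)
step 1 (dt=0.01): k1=(1.460, -7.129), k2=(1.424, -7.136), k3=(1.424, -7.136), k4=(1.389, -7.142); state += dt/6·(k1+2k2+2k3+k4)
t=0.010: state=(1.284, 1.389)
t=0.020: state=(1.298, 1.317)
t=0.030: state=(1.311, 1.246)
continuing one RK4 step at a time; state shown every 20 steps (Δt=0.2):
t=0.200: state=(1.419, 0.034)
t=0.400: state=(1.288, -1.330)
t=0.600: state=(0.899, -2.508)
t=0.800: state=(0.318, -3.188)
t=1.000: state=(-0.320, -3.036)
t=1.200: state=(-0.845, -2.123)
t=1.400: state=(-1.145, -0.849)
t=1.600: state=(-1.182, 0.477)
t=1.800: state=(-0.962, 1.686)
t=2.000: state=(-0.529, 2.559)
t=2.200: state=(0.018, 2.792)
t=2.400: state=(0.537, 2.276)
t=2.600: state=(0.894, 1.247)
t=2.800: state=(1.024, 0.037)
t=3.000: state=(0.913, -1.123)
t=3.200: state=(0.591, -2.032)
t=3.400: state=(0.134, -2.435)
t=3.600: state=(-0.338, -2.176)
t=3.800: state=(-0.700, -1.374)
t=4.000: state=(-0.871, -0.313)
t=4.130: state=(-0.865, 0.396)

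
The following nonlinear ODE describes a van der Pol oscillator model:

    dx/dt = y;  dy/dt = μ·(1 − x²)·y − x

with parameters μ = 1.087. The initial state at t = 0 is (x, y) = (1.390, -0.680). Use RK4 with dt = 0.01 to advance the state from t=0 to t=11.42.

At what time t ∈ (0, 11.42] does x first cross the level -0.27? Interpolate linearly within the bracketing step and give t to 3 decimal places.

t = 1.237

t=0.000: state=(1.390, -0.680)
step 1 (dt=0.01): k1=(-0.680, -0.701), k2=(-0.684, -0.701), k3=(-0.684, -0.701), k4=(-0.687, -0.701); state += dt/6·(k1+2k2+2k3+k4)
t=0.010: state=(1.383, -0.687)
t=0.020: state=(1.376, -0.694)
t=0.030: state=(1.369, -0.701)
continuing one RK4 step at a time; state shown every 50 steps (Δt=0.5):
t=0.500: state=(0.955, -1.090)
t=1.000: state=(0.238, -1.873)
t=1.230: state=(-0.253, -2.397)
next step: t=1.240: state=(-0.277, -2.418) — x has crossed -0.27
linear interpolation between t=1.230 (-0.25309) and t=1.240 (-0.27717) → t≈1.237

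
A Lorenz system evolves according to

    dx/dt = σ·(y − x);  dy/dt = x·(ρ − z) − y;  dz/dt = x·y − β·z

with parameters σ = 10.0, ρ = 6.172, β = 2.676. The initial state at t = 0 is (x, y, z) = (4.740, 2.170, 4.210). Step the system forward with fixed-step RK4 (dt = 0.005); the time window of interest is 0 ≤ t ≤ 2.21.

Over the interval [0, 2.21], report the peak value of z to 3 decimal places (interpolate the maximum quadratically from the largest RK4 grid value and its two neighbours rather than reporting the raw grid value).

t=0.000: state=(4.740, 2.170, 4.210)
step 1 (dt=0.005): k1=(-25.700, 7.130, -0.980), k2=(-24.879, 6.997, -1.030), k3=(-24.903, 7.002, -1.026), k4=(-24.105, 6.874, -1.075); state += dt/6·(k1+2k2+2k3+k4)
t=0.005: state=(4.616, 2.205, 4.205)
t=0.010: state=(4.499, 2.239, 4.199)
t=0.015: state=(4.389, 2.271, 4.193)
continuing one RK4 step at a time; state shown every 20 steps (Δt=0.1):
t=0.100: state=(3.328, 2.710, 4.051)
t=0.200: state=(3.088, 3.113, 3.907)
t=0.300: state=(3.246, 3.500, 3.907)
t=0.400: state=(3.545, 3.872, 4.092)
t=0.500: state=(3.870, 4.178, 4.450)
t=0.600: state=(4.136, 4.349, 4.914)
t=0.700: state=(4.278, 4.343, 5.375)
t=0.800: state=(4.265, 4.178, 5.717)
t=0.900: state=(4.119, 3.925, 5.867)
t=1.000: state=(3.901, 3.671, 5.822)
t=1.100: state=(3.681, 3.478, 5.639)
t=1.200: state=(3.509, 3.371, 5.389)
t=1.300: state=(3.410, 3.350, 5.139)
t=1.400: state=(3.387, 3.400, 4.936)
t=1.500: state=(3.430, 3.500, 4.807)
t=1.600: state=(3.521, 3.628, 4.765)
t=1.700: state=(3.636, 3.756, 4.807)
t=1.800: state=(3.752, 3.861, 4.916)
t=1.900: state=(3.846, 3.921, 5.063)
t=2.000: state=(3.899, 3.929, 5.211)
t=2.100: state=(3.906, 3.889, 5.328)
t=2.200: state=(3.870, 3.817, 5.392)
t=2.210: state=(3.864, 3.809, 5.395)
largest grid value and its neighbours: z(0.920)=5.87210, z(0.925)=5.87225, z(0.930)=5.87194
parabola through these three points peaks at t≈0.924 with z≈5.87226

max z = 5.872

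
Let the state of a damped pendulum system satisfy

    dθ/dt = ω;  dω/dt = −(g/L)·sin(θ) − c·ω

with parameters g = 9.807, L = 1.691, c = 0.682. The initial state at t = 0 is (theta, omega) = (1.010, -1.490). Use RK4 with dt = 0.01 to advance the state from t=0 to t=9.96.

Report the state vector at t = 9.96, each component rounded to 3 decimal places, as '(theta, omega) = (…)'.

(theta, omega) = (0.014, 0.076)

t=0.000: state=(1.010, -1.490)
step 1 (dt=0.01): k1=(-1.490, -3.895), k2=(-1.509, -3.859), k3=(-1.509, -3.858), k4=(-1.529, -3.822); state += dt/6·(k1+2k2+2k3+k4)
t=0.010: state=(0.995, -1.529)
t=0.020: state=(0.979, -1.566)
t=0.030: state=(0.964, -1.604)
continuing one RK4 step at a time; state shown every 50 steps (Δt=0.5):
t=0.500: state=(-0.023, -2.168)
t=1.000: state=(-0.730, -0.449)
t=1.500: state=(-0.492, 1.210)
t=2.000: state=(0.186, 1.177)
t=2.500: state=(0.470, -0.095)
t=3.000: state=(0.175, -0.901)
t=3.500: state=(-0.222, -0.514)
t=4.000: state=(-0.265, 0.314)
t=4.500: state=(-0.010, 0.567)
t=5.000: state=(0.182, 0.133)
t=5.500: state=(0.122, -0.319)
t=6.000: state=(-0.053, -0.295)
t=6.500: state=(-0.120, 0.042)
t=7.000: state=(-0.037, 0.236)
t=7.500: state=(0.062, 0.118)
t=8.000: state=(0.065, -0.094)
t=8.500: state=(-0.003, -0.143)
t=9.000: state=(-0.048, -0.022)
t=9.500: state=(-0.028, 0.088)
t=9.960: state=(0.014, 0.076)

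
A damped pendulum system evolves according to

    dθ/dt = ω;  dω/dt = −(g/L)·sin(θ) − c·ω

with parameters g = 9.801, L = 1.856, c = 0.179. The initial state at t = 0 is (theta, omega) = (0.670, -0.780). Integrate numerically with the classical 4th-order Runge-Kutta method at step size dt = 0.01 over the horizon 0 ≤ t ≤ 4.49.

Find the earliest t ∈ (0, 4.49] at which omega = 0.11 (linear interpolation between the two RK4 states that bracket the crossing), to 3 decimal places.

t=0.000: state=(0.670, -0.780)
step 1 (dt=0.01): k1=(-0.780, -3.140), k2=(-0.796, -3.121), k3=(-0.796, -3.120), k4=(-0.811, -3.101); state += dt/6·(k1+2k2+2k3+k4)
t=0.010: state=(0.662, -0.811)
t=0.020: state=(0.654, -0.842)
t=0.030: state=(0.645, -0.872)
continuing one RK4 step at a time; state shown every 20 steps (Δt=0.2):
t=0.200: state=(0.457, -1.313)
t=0.400: state=(0.162, -1.586)
t=0.600: state=(-0.155, -1.532)
t=0.800: state=(-0.430, -1.173)
t=1.000: state=(-0.610, -0.608)
t=1.200: state=(-0.667, 0.041)
t=1.220: state=(-0.666, 0.106)
next step: t=1.230: state=(-0.665, 0.139) — omega has crossed 0.11
linear interpolation between t=1.220 (0.10637) and t=1.230 (0.13875) → t≈1.221

t = 1.221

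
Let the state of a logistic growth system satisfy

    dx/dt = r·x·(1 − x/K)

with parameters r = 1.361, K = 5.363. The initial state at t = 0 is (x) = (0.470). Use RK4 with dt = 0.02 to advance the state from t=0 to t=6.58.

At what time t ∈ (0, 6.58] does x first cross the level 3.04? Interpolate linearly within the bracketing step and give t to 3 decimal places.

t = 1.919

t=0.000: state=(0.470)
step 1 (dt=0.02): k1=(0.584), k2=(0.590), k3=(0.590), k4=(0.597); state += dt/6·(k1+2k2+2k3+k4)
t=0.020: state=(0.482)
t=0.040: state=(0.494)
t=0.060: state=(0.506)
continuing one RK4 step at a time; state shown every 25 steps (Δt=0.5):
t=0.500: state=(0.855)
t=1.000: state=(1.462)
t=1.500: state=(2.281)
t=1.900: state=(3.006)
next step: t=1.920: state=(3.042) — x has crossed 3.04
linear interpolation between t=1.900 (3.00580) and t=1.920 (3.04170) → t≈1.919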